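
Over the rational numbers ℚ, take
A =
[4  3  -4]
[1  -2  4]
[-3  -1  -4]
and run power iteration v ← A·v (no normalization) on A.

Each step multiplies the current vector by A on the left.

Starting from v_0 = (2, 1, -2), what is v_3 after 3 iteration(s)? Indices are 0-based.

v_3 = (521, -242, 29)

v_0 = (2, 1, -2).
v_1 = A·v_0 = (19, -8, 1).
v_2 = A·v_1 = (48, 39, -53).
v_3 = A·v_2 = (521, -242, 29).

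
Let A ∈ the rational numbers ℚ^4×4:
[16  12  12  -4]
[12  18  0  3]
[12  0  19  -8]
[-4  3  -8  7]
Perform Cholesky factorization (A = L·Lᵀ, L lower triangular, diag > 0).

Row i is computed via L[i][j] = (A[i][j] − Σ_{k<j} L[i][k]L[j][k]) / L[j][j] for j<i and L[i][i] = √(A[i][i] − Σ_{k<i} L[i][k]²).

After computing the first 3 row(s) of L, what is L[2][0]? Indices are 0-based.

Step 1: L[0][0] = √(16) = 4.
  L[1][0] = (12) / L[0][0] = 3.
Step 2: L[1][1] = √(9) = 3.
  L[2][0] = (12) / L[0][0] = 3.
  L[2][1] = (-9) / L[1][1] = -3.
Step 3: L[2][2] = √(1) = 1.

L[2][0] = 3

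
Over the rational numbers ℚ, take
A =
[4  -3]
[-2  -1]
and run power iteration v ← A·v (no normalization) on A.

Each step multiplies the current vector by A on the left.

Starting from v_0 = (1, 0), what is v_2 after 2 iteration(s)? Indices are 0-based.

v_2 = (22, -6)

v_0 = (1, 0).
v_1 = A·v_0 = (4, -2).
v_2 = A·v_1 = (22, -6).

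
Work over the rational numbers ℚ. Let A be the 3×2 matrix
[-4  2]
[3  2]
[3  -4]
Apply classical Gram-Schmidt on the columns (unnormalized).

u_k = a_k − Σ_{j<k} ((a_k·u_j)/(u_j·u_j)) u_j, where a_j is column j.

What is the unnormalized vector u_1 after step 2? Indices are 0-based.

u_1 = (6/17, 55/17, -47/17)

Step 1: u_0 = a_0 = (-4, 3, 3).
Step 2: u_1 = a_1 − (-7/17)·u_0 = (6/17, 55/17, -47/17).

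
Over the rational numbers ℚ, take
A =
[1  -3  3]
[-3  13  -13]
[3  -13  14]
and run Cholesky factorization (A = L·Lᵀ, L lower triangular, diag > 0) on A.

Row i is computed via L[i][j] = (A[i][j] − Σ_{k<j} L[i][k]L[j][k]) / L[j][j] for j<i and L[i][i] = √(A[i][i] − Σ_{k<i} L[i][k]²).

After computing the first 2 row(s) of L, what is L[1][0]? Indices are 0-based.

L[1][0] = -3

Step 1: L[0][0] = √(1) = 1.
  L[1][0] = (-3) / L[0][0] = -3.
Step 2: L[1][1] = √(4) = 2.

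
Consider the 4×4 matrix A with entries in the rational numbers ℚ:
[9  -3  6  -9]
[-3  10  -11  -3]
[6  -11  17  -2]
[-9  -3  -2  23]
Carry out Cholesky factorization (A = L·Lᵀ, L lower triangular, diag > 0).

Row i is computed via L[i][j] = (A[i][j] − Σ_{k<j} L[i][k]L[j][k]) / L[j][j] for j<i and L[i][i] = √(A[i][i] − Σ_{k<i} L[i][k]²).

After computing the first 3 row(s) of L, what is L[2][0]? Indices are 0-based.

Step 1: L[0][0] = √(9) = 3.
  L[1][0] = (-3) / L[0][0] = -1.
Step 2: L[1][1] = √(9) = 3.
  L[2][0] = (6) / L[0][0] = 2.
  L[2][1] = (-9) / L[1][1] = -3.
Step 3: L[2][2] = √(4) = 2.

L[2][0] = 2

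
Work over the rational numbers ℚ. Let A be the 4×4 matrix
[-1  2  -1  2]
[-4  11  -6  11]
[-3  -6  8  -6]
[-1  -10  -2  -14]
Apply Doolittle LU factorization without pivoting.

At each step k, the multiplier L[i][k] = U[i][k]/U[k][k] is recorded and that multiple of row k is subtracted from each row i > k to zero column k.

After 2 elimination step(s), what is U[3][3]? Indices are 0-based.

U[3][3] = -4

Step 1: pivot at (0,0) is -1.
  row1 ← row1 − (4)·row0  ⇒  L[1][0]=4, U row1=(0, 3, -2, 3)
  row2 ← row2 − (3)·row0  ⇒  L[2][0]=3, U row2=(0, -12, 11, -12)
  row3 ← row3 − (1)·row0  ⇒  L[3][0]=1, U row3=(0, -12, -1, -16)
Step 2: pivot at (1,1) is 3.
  row2 ← row2 − (-4)·row1  ⇒  L[2][1]=-4, U row2=(0, 0, 3, 0)
  row3 ← row3 − (-4)·row1  ⇒  L[3][1]=-4, U row3=(0, 0, -9, -4)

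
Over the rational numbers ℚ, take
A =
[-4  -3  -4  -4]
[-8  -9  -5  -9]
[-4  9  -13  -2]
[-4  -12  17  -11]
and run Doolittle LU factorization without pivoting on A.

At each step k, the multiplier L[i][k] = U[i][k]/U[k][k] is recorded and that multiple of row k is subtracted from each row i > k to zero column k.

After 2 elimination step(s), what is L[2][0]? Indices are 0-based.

L[2][0] = 1

[col 0] pivot -4
  R1 -= 2*R0 → (0, -3, 3, -1)  (L[1][0] := 2)
  R2 -= 1*R0 → (0, 12, -9, 2)  (L[2][0] := 1)
  R3 -= 1*R0 → (0, -9, 21, -7)  (L[3][0] := 1)
[col 1] pivot -3
  R2 -= -4*R1 → (0, 0, 3, -2)  (L[2][1] := -4)
  R3 -= 3*R1 → (0, 0, 12, -4)  (L[3][1] := 3)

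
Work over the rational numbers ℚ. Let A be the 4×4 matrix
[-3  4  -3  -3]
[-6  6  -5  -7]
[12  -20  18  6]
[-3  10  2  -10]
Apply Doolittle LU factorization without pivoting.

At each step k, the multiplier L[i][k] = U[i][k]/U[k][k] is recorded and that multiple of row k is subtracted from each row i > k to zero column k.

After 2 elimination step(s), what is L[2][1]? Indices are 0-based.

L[2][1] = 2

k=0: U[0][0]=-3
  eliminate (1,0): mult=2, new row 1: (0, -2, 1, -1); set L[1][0]=2
  eliminate (2,0): mult=-4, new row 2: (0, -4, 6, -6); set L[2][0]=-4
  eliminate (3,0): mult=1, new row 3: (0, 6, 5, -7); set L[3][0]=1
k=1: U[1][1]=-2
  eliminate (2,1): mult=2, new row 2: (0, 0, 4, -4); set L[2][1]=2
  eliminate (3,1): mult=-3, new row 3: (0, 0, 8, -10); set L[3][1]=-3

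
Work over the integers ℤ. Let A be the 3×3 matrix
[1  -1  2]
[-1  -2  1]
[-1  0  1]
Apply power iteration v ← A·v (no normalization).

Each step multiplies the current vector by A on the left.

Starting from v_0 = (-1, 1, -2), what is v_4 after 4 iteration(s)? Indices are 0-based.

v_0 = (-1, 1, -2).
v_1 = A·v_0 = (-6, -3, -1).
v_2 = A·v_1 = (-5, 11, 5).
v_3 = A·v_2 = (-6, -12, 10).
v_4 = A·v_3 = (26, 40, 16).

v_4 = (26, 40, 16)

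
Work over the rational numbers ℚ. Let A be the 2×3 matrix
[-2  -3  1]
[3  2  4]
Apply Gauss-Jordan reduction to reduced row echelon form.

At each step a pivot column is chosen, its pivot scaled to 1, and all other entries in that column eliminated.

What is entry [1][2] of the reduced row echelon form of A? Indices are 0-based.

pivot(0,0)=-2: scale R0 → (1, 3/2, -1/2)
  clear (1,0): R1 −= (3)R0 → (0, -5/2, 11/2)
pivot(1,1)=-5/2: scale R1 → (0, 1, -11/5)
  clear (0,1): R0 −= (3/2)R1 → (1, 0, 14/5)

M[1][2] = -11/5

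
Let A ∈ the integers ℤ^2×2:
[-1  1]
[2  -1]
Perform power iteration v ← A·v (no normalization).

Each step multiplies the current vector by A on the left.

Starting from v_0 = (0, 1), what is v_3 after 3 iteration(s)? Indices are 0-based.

v_0 = (0, 1).
v_1 = A·v_0 = (1, -1).
v_2 = A·v_1 = (-2, 3).
v_3 = A·v_2 = (5, -7).

v_3 = (5, -7)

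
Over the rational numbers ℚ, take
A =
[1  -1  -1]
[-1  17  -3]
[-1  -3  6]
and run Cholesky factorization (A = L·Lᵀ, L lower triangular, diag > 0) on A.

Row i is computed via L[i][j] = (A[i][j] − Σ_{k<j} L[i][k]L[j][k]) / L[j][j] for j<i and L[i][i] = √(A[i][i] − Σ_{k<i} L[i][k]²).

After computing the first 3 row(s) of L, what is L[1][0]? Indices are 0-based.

L[1][0] = -1

Step 1: L[0][0] = √(1) = 1.
  L[1][0] = (-1) / L[0][0] = -1.
Step 2: L[1][1] = √(16) = 4.
  L[2][0] = (-1) / L[0][0] = -1.
  L[2][1] = (-4) / L[1][1] = -1.
Step 3: L[2][2] = √(4) = 2.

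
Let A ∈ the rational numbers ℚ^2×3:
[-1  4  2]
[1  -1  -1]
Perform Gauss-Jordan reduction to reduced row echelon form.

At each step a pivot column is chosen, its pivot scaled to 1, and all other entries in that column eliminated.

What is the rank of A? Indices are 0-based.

step 1: normalize row 0 (÷-1) = (1, -4, -2)
  row 1: subtract 1×row0 = (0, 3, 1)
step 2: normalize row 1 (÷3) = (0, 1, 1/3)
  row 0: subtract -4×row1 = (1, 0, -2/3)

rank = 2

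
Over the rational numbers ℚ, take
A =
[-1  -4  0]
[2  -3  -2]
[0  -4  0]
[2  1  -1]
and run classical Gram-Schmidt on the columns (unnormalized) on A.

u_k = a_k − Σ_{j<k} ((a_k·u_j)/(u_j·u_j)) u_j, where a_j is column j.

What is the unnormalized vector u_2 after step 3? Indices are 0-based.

u_2 = (-4/21, -13/42, 10/21, 3/14)

Step 1: u_0 = a_0 = (-1, 2, 0, 2).
Step 2: u_1 = a_1 − (0)·u_0 = (-4, -3, -4, 1).
Step 3: u_2 = a_2 − (-2/3)·u_0 − (5/42)·u_1 = (-4/21, -13/42, 10/21, 3/14).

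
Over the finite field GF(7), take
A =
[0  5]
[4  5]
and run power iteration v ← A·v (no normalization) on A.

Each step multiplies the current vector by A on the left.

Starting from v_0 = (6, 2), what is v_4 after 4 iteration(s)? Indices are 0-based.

v_4 = (5, 5)

v_0 = (6, 2).
v_1 = A·v_0 = (3, 6).
v_2 = A·v_1 = (2, 0).
v_3 = A·v_2 = (0, 1).
v_4 = A·v_3 = (5, 5).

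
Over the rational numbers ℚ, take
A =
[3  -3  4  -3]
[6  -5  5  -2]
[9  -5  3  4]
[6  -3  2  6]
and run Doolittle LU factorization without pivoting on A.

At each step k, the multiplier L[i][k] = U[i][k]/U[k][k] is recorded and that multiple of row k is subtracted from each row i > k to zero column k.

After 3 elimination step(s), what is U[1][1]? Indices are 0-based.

U[1][1] = 1

Step 1: pivot at (0,0) is 3.
  row1 ← row1 − (2)·row0  ⇒  L[1][0]=2, U row1=(0, 1, -3, 4)
  row2 ← row2 − (3)·row0  ⇒  L[2][0]=3, U row2=(0, 4, -9, 13)
  row3 ← row3 − (2)·row0  ⇒  L[3][0]=2, U row3=(0, 3, -6, 12)
Step 2: pivot at (1,1) is 1.
  row2 ← row2 − (4)·row1  ⇒  L[2][1]=4, U row2=(0, 0, 3, -3)
  row3 ← row3 − (3)·row1  ⇒  L[3][1]=3, U row3=(0, 0, 3, 0)
Step 3: pivot at (2,2) is 3.
  row3 ← row3 − (1)·row2  ⇒  L[3][2]=1, U row3=(0, 0, 0, 3)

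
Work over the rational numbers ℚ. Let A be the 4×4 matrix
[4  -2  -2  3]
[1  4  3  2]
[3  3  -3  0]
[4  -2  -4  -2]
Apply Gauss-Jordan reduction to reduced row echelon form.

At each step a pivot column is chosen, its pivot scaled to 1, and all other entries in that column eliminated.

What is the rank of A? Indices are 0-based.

step 1: normalize row 0 (÷4) = (1, -1/2, -1/2, 3/4)
  row 1: subtract 1×row0 = (0, 9/2, 7/2, 5/4)
  row 2: subtract 3×row0 = (0, 9/2, -3/2, -9/4)
  row 3: subtract 4×row0 = (0, 0, -2, -5)
step 2: normalize row 1 (÷9/2) = (0, 1, 7/9, 5/18)
  row 0: subtract -1/2×row1 = (1, 0, -1/9, 8/9)
  row 2: subtract 9/2×row1 = (0, 0, -5, -7/2)
step 3: normalize row 2 (÷-5) = (0, 0, 1, 7/10)
  row 0: subtract -1/9×row2 = (1, 0, 0, 29/30)
  row 1: subtract 7/9×row2 = (0, 1, 0, -4/15)
  row 3: subtract -2×row2 = (0, 0, 0, -18/5)
step 4: normalize row 3 (÷-18/5) = (0, 0, 0, 1)
  row 0: subtract 29/30×row3 = (1, 0, 0, 0)
  row 1: subtract -4/15×row3 = (0, 1, 0, 0)
  row 2: subtract 7/10×row3 = (0, 0, 1, 0)

rank = 4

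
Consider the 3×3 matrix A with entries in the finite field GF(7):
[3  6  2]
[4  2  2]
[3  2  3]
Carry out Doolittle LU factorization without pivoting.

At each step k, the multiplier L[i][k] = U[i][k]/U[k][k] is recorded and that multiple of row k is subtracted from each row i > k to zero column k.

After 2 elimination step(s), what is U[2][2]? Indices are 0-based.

Step 1: pivot at (0,0) is 3.
  row1 ← row1 − (6)·row0  ⇒  L[1][0]=6, U row1=(0, 1, 4)
  row2 ← row2 − (1)·row0  ⇒  L[2][0]=1, U row2=(0, 3, 1)
Step 2: pivot at (1,1) is 1.
  row2 ← row2 − (3)·row1  ⇒  L[2][1]=3, U row2=(0, 0, 3)

U[2][2] = 3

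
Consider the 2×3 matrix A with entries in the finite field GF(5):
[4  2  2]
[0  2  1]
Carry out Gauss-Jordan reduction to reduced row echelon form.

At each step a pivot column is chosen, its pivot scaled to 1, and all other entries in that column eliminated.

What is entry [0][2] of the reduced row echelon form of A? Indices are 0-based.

M[0][2] = 4

[1] R0 /= 4  ⇒  (1, 3, 3)
[2] R1 /= 2  ⇒  (0, 1, 3)
     R0 -= 3·R1  ⇒  (1, 0, 4)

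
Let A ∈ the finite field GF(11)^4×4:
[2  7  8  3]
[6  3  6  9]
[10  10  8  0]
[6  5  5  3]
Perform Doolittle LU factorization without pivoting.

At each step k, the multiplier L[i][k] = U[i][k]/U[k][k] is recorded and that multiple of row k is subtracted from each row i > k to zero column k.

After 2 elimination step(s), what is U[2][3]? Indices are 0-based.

Step 1: pivot at (0,0) is 2.
  row1 ← row1 − (3)·row0  ⇒  L[1][0]=3, U row1=(0, 4, 4, 0)
  row2 ← row2 − (5)·row0  ⇒  L[2][0]=5, U row2=(0, 8, 1, 7)
  row3 ← row3 − (3)·row0  ⇒  L[3][0]=3, U row3=(0, 6, 3, 5)
Step 2: pivot at (1,1) is 4.
  row2 ← row2 − (2)·row1  ⇒  L[2][1]=2, U row2=(0, 0, 4, 7)
  row3 ← row3 − (7)·row1  ⇒  L[3][1]=7, U row3=(0, 0, 8, 5)

U[2][3] = 7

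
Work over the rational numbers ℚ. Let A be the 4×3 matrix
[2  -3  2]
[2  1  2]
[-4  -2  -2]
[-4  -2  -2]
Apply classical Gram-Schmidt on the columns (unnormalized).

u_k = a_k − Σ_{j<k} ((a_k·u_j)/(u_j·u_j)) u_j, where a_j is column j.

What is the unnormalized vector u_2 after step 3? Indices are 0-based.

Step 1: u_0 = a_0 = (2, 2, -4, -4).
Step 2: u_1 = a_1 − (3/10)·u_0 = (-18/5, 2/5, -4/5, -4/5).
Step 3: u_2 = a_2 − (3/5)·u_0 − (-2/9)·u_1 = (0, 8/9, 2/9, 2/9).

u_2 = (0, 8/9, 2/9, 2/9)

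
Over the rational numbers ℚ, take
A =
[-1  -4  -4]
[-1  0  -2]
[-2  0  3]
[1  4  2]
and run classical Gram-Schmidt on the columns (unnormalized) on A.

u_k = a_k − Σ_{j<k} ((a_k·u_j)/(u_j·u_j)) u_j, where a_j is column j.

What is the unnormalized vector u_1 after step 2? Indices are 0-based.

Step 1: u_0 = a_0 = (-1, -1, -2, 1).
Step 2: u_1 = a_1 − (8/7)·u_0 = (-20/7, 8/7, 16/7, 20/7).

u_1 = (-20/7, 8/7, 16/7, 20/7)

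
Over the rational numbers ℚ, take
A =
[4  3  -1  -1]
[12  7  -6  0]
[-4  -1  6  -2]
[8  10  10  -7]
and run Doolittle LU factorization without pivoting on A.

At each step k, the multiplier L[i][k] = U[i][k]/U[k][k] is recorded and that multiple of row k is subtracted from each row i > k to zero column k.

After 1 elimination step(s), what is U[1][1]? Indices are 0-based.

U[1][1] = -2

[col 0] pivot 4
  R1 -= 3*R0 → (0, -2, -3, 3)  (L[1][0] := 3)
  R2 -= -1*R0 → (0, 2, 5, -3)  (L[2][0] := -1)
  R3 -= 2*R0 → (0, 4, 12, -5)  (L[3][0] := 2)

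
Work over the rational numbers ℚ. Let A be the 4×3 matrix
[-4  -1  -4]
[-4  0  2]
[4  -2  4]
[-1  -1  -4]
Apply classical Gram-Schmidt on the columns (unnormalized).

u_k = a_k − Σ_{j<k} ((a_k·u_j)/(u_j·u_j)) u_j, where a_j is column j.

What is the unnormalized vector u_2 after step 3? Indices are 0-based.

u_2 = (-128/95, 414/95, 212/95, -296/95)

Step 1: u_0 = a_0 = (-4, -4, 4, -1).
Step 2: u_1 = a_1 − (-3/49)·u_0 = (-61/49, -12/49, -86/49, -52/49).
Step 3: u_2 = a_2 − (4/7)·u_0 − (28/95)·u_1 = (-128/95, 414/95, 212/95, -296/95).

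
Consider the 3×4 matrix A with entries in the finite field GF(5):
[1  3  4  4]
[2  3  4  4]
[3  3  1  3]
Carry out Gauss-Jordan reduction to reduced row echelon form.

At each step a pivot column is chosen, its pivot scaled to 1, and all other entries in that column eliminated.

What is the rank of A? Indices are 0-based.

rank = 3

step 1: normalize row 0 (÷1) = (1, 3, 4, 4)
  row 1: subtract 2×row0 = (0, 2, 1, 1)
  row 2: subtract 3×row0 = (0, 4, 4, 1)
step 2: normalize row 1 (÷2) = (0, 1, 3, 3)
  row 0: subtract 3×row1 = (1, 0, 0, 0)
  row 2: subtract 4×row1 = (0, 0, 2, 4)
step 3: normalize row 2 (÷2) = (0, 0, 1, 2)
  row 1: subtract 3×row2 = (0, 1, 0, 2)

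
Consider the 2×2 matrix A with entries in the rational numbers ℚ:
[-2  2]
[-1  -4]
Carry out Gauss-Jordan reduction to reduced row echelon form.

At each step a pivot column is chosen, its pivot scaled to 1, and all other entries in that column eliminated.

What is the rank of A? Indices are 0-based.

rank = 2

pivot(0,0)=-2: scale R0 → (1, -1)
  clear (1,0): R1 −= (-1)R0 → (0, -5)
pivot(1,1)=-5: scale R1 → (0, 1)
  clear (0,1): R0 −= (-1)R1 → (1, 0)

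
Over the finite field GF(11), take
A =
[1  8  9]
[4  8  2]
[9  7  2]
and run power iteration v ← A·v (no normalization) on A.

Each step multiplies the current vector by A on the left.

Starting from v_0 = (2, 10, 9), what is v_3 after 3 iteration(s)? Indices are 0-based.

v_3 = (6, 9, 4)

v_0 = (2, 10, 9).
v_1 = A·v_0 = (9, 7, 7).
v_2 = A·v_1 = (7, 7, 1).
v_3 = A·v_2 = (6, 9, 4).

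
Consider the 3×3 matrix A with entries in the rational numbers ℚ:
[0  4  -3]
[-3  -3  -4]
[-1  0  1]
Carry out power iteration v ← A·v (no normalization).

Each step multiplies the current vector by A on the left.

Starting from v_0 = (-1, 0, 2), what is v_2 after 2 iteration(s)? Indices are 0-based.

v_0 = (-1, 0, 2).
v_1 = A·v_0 = (-6, -5, 3).
v_2 = A·v_1 = (-29, 21, 9).

v_2 = (-29, 21, 9)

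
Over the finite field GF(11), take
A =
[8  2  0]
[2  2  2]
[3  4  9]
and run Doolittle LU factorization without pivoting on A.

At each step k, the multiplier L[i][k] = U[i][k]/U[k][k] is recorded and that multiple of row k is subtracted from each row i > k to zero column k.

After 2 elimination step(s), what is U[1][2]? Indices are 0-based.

Step 1: pivot at (0,0) is 8.
  row1 ← row1 − (3)·row0  ⇒  L[1][0]=3, U row1=(0, 7, 2)
  row2 ← row2 − (10)·row0  ⇒  L[2][0]=10, U row2=(0, 6, 9)
Step 2: pivot at (1,1) is 7.
  row2 ← row2 − (4)·row1  ⇒  L[2][1]=4, U row2=(0, 0, 1)

U[1][2] = 2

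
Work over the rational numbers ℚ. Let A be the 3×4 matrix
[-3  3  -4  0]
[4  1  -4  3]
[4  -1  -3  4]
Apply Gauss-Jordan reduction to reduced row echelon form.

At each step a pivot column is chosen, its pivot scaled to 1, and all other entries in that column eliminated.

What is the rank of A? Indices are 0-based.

pivot(0,0)=-3: scale R0 → (1, -1, 4/3, 0)
  clear (1,0): R1 −= (4)R0 → (0, 5, -28/3, 3)
  clear (2,0): R2 −= (4)R0 → (0, 3, -25/3, 4)
pivot(1,1)=5: scale R1 → (0, 1, -28/15, 3/5)
  clear (0,1): R0 −= (-1)R1 → (1, 0, -8/15, 3/5)
  clear (2,1): R2 −= (3)R1 → (0, 0, -41/15, 11/5)
pivot(2,2)=-41/15: scale R2 → (0, 0, 1, -33/41)
  clear (0,2): R0 −= (-8/15)R2 → (1, 0, 0, 7/41)
  clear (1,2): R1 −= (-28/15)R2 → (0, 1, 0, -37/41)

rank = 3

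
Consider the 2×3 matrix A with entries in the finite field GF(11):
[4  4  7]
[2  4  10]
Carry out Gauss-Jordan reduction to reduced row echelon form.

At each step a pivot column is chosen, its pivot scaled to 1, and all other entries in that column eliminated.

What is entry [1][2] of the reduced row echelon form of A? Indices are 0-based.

pivot(0,0)=4: scale R0 → (1, 1, 10)
  clear (1,0): R1 −= (2)R0 → (0, 2, 1)
pivot(1,1)=2: scale R1 → (0, 1, 6)
  clear (0,1): R0 −= (1)R1 → (1, 0, 4)

M[1][2] = 6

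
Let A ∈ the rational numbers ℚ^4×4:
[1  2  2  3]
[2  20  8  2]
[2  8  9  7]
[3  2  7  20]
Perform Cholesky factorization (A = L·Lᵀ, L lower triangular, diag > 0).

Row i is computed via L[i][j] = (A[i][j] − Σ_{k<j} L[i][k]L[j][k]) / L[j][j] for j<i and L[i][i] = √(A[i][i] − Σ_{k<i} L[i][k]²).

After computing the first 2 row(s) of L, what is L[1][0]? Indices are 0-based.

L[1][0] = 2

Step 1: L[0][0] = √(1) = 1.
  L[1][0] = (2) / L[0][0] = 2.
Step 2: L[1][1] = √(16) = 4.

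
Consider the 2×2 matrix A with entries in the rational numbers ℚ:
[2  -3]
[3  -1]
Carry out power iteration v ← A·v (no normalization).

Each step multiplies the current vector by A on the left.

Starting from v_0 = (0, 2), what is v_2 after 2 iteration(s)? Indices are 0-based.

v_0 = (0, 2).
v_1 = A·v_0 = (-6, -2).
v_2 = A·v_1 = (-6, -16).

v_2 = (-6, -16)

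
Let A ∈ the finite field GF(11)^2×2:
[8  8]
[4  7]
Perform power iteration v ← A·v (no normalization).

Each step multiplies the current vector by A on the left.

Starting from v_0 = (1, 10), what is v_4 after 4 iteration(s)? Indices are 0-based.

v_0 = (1, 10).
v_1 = A·v_0 = (0, 8).
v_2 = A·v_1 = (9, 1).
v_3 = A·v_2 = (3, 10).
v_4 = A·v_3 = (5, 5).

v_4 = (5, 5)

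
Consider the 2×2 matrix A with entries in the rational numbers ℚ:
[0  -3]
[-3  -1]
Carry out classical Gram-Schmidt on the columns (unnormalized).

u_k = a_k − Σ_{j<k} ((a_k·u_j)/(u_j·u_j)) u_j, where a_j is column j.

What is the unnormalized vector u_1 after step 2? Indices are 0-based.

Step 1: u_0 = a_0 = (0, -3).
Step 2: u_1 = a_1 − (1/3)·u_0 = (-3, 0).

u_1 = (-3, 0)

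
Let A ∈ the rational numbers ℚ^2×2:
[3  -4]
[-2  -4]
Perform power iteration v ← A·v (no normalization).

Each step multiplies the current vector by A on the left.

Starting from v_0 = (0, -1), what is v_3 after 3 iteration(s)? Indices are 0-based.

v_0 = (0, -1).
v_1 = A·v_0 = (4, 4).
v_2 = A·v_1 = (-4, -24).
v_3 = A·v_2 = (84, 104).

v_3 = (84, 104)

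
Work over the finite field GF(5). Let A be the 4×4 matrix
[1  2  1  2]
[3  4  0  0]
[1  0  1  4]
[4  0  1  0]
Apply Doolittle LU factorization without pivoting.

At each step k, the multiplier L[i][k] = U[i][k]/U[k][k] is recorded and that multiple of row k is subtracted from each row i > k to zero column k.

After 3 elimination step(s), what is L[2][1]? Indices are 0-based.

L[2][1] = 1

[col 0] pivot 1
  R1 -= 3*R0 → (0, 3, 2, 4)  (L[1][0] := 3)
  R2 -= 1*R0 → (0, 3, 0, 2)  (L[2][0] := 1)
  R3 -= 4*R0 → (0, 2, 2, 2)  (L[3][0] := 4)
[col 1] pivot 3
  R2 -= 1*R1 → (0, 0, 3, 3)  (L[2][1] := 1)
  R3 -= 4*R1 → (0, 0, 4, 1)  (L[3][1] := 4)
[col 2] pivot 3
  R3 -= 3*R2 → (0, 0, 0, 2)  (L[3][2] := 3)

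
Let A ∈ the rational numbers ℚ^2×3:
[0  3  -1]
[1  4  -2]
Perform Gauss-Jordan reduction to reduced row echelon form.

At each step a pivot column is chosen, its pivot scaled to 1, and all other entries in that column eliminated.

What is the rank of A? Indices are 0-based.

rank = 2

[1] R0 <-> R1
[1] R0 /= 1  ⇒  (1, 4, -2)
[2] R1 /= 3  ⇒  (0, 1, -1/3)
     R0 -= 4·R1  ⇒  (1, 0, -2/3)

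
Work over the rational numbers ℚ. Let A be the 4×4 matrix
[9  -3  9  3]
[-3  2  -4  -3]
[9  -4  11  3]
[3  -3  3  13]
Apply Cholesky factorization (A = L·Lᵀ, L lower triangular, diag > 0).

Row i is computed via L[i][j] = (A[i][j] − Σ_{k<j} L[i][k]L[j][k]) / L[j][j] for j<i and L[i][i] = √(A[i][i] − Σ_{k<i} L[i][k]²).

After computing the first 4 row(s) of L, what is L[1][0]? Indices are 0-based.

L[1][0] = -1

Step 1: L[0][0] = √(9) = 3.
  L[1][0] = (-3) / L[0][0] = -1.
Step 2: L[1][1] = √(1) = 1.
  L[2][0] = (9) / L[0][0] = 3.
  L[2][1] = (-1) / L[1][1] = -1.
Step 3: L[2][2] = √(1) = 1.
  L[3][0] = (3) / L[0][0] = 1.
  L[3][1] = (-2) / L[1][1] = -2.
  L[3][2] = (-2) / L[2][2] = -2.
Step 4: L[3][3] = √(4) = 2.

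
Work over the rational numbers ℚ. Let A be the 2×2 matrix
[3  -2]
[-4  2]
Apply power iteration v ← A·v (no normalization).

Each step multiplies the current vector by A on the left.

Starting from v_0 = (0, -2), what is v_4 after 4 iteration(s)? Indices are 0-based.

v_4 = (580, -688)

v_0 = (0, -2).
v_1 = A·v_0 = (4, -4).
v_2 = A·v_1 = (20, -24).
v_3 = A·v_2 = (108, -128).
v_4 = A·v_3 = (580, -688).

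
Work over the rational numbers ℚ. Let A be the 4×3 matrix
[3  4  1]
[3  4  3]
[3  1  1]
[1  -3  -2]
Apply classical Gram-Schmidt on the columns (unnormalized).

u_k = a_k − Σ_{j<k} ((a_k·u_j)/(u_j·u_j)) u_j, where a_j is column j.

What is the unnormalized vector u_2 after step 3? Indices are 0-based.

u_2 = (-71/60, 49/60, 143/300, -33/100)

Step 1: u_0 = a_0 = (3, 3, 3, 1).
Step 2: u_1 = a_1 − (6/7)·u_0 = (10/7, 10/7, -11/7, -27/7).
Step 3: u_2 = a_2 − (13/28)·u_0 − (83/150)·u_1 = (-71/60, 49/60, 143/300, -33/100).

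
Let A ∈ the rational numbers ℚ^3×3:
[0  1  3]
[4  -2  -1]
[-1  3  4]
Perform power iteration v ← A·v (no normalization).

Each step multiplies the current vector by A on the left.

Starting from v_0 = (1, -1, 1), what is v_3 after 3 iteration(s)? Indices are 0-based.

v_0 = (1, -1, 1).
v_1 = A·v_0 = (2, 5, 0).
v_2 = A·v_1 = (5, -2, 13).
v_3 = A·v_2 = (37, 11, 41).

v_3 = (37, 11, 41)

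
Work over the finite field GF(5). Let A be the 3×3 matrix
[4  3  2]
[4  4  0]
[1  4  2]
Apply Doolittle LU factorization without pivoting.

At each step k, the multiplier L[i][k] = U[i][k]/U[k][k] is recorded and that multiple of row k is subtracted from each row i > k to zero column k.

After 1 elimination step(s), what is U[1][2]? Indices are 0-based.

k=0: U[0][0]=4
  eliminate (1,0): mult=1, new row 1: (0, 1, 3); set L[1][0]=1
  eliminate (2,0): mult=4, new row 2: (0, 2, 4); set L[2][0]=4

U[1][2] = 3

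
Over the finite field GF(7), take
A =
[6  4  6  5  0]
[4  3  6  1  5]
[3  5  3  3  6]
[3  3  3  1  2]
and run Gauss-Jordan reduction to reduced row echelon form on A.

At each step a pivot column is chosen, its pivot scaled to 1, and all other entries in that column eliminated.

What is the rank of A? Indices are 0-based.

rank = 4

[1] R0 /= 6  ⇒  (1, 3, 1, 2, 0)
     R1 -= 4·R0  ⇒  (0, 5, 2, 0, 5)
     R2 -= 3·R0  ⇒  (0, 3, 0, 4, 6)
     R3 -= 3·R0  ⇒  (0, 1, 0, 2, 2)
[2] R1 /= 5  ⇒  (0, 1, 6, 0, 1)
     R0 -= 3·R1  ⇒  (1, 0, 4, 2, 4)
     R2 -= 3·R1  ⇒  (0, 0, 3, 4, 3)
     R3 -= 1·R1  ⇒  (0, 0, 1, 2, 1)
[3] R2 /= 3  ⇒  (0, 0, 1, 6, 1)
     R0 -= 4·R2  ⇒  (1, 0, 0, 6, 0)
     R1 -= 6·R2  ⇒  (0, 1, 0, 6, 2)
     R3 -= 1·R2  ⇒  (0, 0, 0, 3, 0)
[4] R3 /= 3  ⇒  (0, 0, 0, 1, 0)
     R0 -= 6·R3  ⇒  (1, 0, 0, 0, 0)
     R1 -= 6·R3  ⇒  (0, 1, 0, 0, 2)
     R2 -= 6·R3  ⇒  (0, 0, 1, 0, 1)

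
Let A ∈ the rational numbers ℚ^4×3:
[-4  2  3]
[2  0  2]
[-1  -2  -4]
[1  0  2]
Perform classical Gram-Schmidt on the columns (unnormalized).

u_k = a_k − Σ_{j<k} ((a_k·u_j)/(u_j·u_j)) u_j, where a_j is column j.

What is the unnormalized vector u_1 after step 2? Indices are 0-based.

u_1 = (10/11, 6/11, -25/11, 3/11)

Step 1: u_0 = a_0 = (-4, 2, -1, 1).
Step 2: u_1 = a_1 − (-3/11)·u_0 = (10/11, 6/11, -25/11, 3/11).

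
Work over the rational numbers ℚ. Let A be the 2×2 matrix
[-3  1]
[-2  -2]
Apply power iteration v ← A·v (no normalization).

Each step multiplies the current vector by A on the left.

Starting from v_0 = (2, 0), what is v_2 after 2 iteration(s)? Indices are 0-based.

v_0 = (2, 0).
v_1 = A·v_0 = (-6, -4).
v_2 = A·v_1 = (14, 20).

v_2 = (14, 20)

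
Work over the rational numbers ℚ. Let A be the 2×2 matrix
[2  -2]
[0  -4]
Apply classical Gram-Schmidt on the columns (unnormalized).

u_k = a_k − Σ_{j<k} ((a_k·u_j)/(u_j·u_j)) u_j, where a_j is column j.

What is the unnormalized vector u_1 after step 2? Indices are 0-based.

Step 1: u_0 = a_0 = (2, 0).
Step 2: u_1 = a_1 − (-1)·u_0 = (0, -4).

u_1 = (0, -4)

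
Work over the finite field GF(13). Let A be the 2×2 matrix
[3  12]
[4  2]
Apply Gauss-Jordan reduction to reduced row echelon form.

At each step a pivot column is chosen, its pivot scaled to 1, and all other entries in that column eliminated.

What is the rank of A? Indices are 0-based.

rank = 2

[1] R0 /= 3  ⇒  (1, 4)
     R1 -= 4·R0  ⇒  (0, 12)
[2] R1 /= 12  ⇒  (0, 1)
     R0 -= 4·R1  ⇒  (1, 0)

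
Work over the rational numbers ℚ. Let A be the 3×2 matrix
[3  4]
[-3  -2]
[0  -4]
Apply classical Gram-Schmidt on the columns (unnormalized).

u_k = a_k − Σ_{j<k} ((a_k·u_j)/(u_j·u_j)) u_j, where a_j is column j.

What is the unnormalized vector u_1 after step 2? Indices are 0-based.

u_1 = (1, 1, -4)

Step 1: u_0 = a_0 = (3, -3, 0).
Step 2: u_1 = a_1 − (1)·u_0 = (1, 1, -4).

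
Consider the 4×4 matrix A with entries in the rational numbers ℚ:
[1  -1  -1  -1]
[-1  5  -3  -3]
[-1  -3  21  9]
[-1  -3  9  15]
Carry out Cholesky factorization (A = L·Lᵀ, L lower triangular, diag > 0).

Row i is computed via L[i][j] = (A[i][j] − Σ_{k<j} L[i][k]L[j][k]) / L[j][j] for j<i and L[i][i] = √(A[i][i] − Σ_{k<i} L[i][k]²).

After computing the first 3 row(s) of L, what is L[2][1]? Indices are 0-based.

Step 1: L[0][0] = √(1) = 1.
  L[1][0] = (-1) / L[0][0] = -1.
Step 2: L[1][1] = √(4) = 2.
  L[2][0] = (-1) / L[0][0] = -1.
  L[2][1] = (-4) / L[1][1] = -2.
Step 3: L[2][2] = √(16) = 4.

L[2][1] = -2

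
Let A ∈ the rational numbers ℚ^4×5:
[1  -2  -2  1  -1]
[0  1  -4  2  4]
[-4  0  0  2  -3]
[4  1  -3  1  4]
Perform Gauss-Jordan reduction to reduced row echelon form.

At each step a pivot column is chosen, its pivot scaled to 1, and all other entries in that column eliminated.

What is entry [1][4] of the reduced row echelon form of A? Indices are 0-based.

step 1: normalize row 0 (÷1) = (1, -2, -2, 1, -1)
  row 2: subtract -4×row0 = (0, -8, -8, 6, -7)
  row 3: subtract 4×row0 = (0, 9, 5, -3, 8)
step 2: normalize row 1 (÷1) = (0, 1, -4, 2, 4)
  row 0: subtract -2×row1 = (1, 0, -10, 5, 7)
  row 2: subtract -8×row1 = (0, 0, -40, 22, 25)
  row 3: subtract 9×row1 = (0, 0, 41, -21, -28)
step 3: normalize row 2 (÷-40) = (0, 0, 1, -11/20, -5/8)
  row 0: subtract -10×row2 = (1, 0, 0, -1/2, 3/4)
  row 1: subtract -4×row2 = (0, 1, 0, -1/5, 3/2)
  row 3: subtract 41×row2 = (0, 0, 0, 31/20, -19/8)
step 4: normalize row 3 (÷31/20) = (0, 0, 0, 1, -95/62)
  row 0: subtract -1/2×row3 = (1, 0, 0, 0, -1/62)
  row 1: subtract -1/5×row3 = (0, 1, 0, 0, 37/31)
  row 2: subtract -11/20×row3 = (0, 0, 1, 0, -91/62)

M[1][4] = 37/31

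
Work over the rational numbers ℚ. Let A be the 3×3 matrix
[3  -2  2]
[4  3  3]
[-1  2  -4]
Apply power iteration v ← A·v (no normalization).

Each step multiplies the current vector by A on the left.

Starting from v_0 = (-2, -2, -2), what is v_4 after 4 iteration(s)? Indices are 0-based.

v_4 = (958, -38, -854)

v_0 = (-2, -2, -2).
v_1 = A·v_0 = (-6, -20, 6).
v_2 = A·v_1 = (34, -66, -58).
v_3 = A·v_2 = (118, -236, 66).
v_4 = A·v_3 = (958, -38, -854).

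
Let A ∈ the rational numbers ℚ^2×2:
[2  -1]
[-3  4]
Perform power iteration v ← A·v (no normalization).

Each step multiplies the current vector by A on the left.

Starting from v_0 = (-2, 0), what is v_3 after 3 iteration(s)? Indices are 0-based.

v_3 = (-64, 186)

v_0 = (-2, 0).
v_1 = A·v_0 = (-4, 6).
v_2 = A·v_1 = (-14, 36).
v_3 = A·v_2 = (-64, 186).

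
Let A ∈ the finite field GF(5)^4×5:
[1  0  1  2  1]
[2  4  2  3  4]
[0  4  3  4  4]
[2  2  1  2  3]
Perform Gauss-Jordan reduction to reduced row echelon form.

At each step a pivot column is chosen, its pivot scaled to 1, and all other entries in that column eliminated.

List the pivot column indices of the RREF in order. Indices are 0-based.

pivot(0,0)=1: scale R0 → (1, 0, 1, 2, 1)
  clear (1,0): R1 −= (2)R0 → (0, 4, 0, 4, 2)
  clear (3,0): R3 −= (2)R0 → (0, 2, 4, 3, 1)
pivot(1,1)=4: scale R1 → (0, 1, 0, 1, 3)
  clear (2,1): R2 −= (4)R1 → (0, 0, 3, 0, 2)
  clear (3,1): R3 −= (2)R1 → (0, 0, 4, 1, 0)
pivot(2,2)=3: scale R2 → (0, 0, 1, 0, 4)
  clear (0,2): R0 −= (1)R2 → (1, 0, 0, 2, 2)
  clear (3,2): R3 −= (4)R2 → (0, 0, 0, 1, 4)
pivot(3,3)=1: scale R3 → (0, 0, 0, 1, 4)
  clear (0,3): R0 −= (2)R3 → (1, 0, 0, 0, 4)
  clear (1,3): R1 −= (1)R3 → (0, 1, 0, 0, 4)

pivot columns: 0, 1, 2, 3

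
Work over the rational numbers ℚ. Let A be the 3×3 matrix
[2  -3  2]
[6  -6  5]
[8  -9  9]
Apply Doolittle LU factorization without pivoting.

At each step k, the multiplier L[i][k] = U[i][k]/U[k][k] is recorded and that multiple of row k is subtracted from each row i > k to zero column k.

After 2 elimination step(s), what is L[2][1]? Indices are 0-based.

L[2][1] = 1

k=0: U[0][0]=2
  eliminate (1,0): mult=3, new row 1: (0, 3, -1); set L[1][0]=3
  eliminate (2,0): mult=4, new row 2: (0, 3, 1); set L[2][0]=4
k=1: U[1][1]=3
  eliminate (2,1): mult=1, new row 2: (0, 0, 2); set L[2][1]=1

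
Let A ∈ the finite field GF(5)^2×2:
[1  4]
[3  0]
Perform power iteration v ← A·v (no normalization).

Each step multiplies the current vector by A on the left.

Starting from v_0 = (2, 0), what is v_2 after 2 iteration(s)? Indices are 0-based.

v_2 = (1, 1)

v_0 = (2, 0).
v_1 = A·v_0 = (2, 1).
v_2 = A·v_1 = (1, 1).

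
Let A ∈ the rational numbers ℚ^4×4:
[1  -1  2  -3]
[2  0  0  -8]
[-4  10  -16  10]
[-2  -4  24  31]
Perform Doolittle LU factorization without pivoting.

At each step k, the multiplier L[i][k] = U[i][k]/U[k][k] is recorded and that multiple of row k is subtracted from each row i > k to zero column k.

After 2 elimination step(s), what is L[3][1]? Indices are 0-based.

[col 0] pivot 1
  R1 -= 2*R0 → (0, 2, -4, -2)  (L[1][0] := 2)
  R2 -= -4*R0 → (0, 6, -8, -2)  (L[2][0] := -4)
  R3 -= -2*R0 → (0, -6, 28, 25)  (L[3][0] := -2)
[col 1] pivot 2
  R2 -= 3*R1 → (0, 0, 4, 4)  (L[2][1] := 3)
  R3 -= -3*R1 → (0, 0, 16, 19)  (L[3][1] := -3)

L[3][1] = -3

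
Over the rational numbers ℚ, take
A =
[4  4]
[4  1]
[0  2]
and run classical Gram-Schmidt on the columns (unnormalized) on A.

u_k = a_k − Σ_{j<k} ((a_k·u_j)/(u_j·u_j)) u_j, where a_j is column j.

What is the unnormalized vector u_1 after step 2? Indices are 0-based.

Step 1: u_0 = a_0 = (4, 4, 0).
Step 2: u_1 = a_1 − (5/8)·u_0 = (3/2, -3/2, 2).

u_1 = (3/2, -3/2, 2)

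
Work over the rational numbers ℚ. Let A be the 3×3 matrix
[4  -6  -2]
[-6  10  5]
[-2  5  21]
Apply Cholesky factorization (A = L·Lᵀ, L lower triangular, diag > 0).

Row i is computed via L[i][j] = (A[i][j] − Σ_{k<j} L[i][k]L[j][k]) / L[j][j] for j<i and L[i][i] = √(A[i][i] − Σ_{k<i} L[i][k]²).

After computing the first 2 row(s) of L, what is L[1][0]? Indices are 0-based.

Step 1: L[0][0] = √(4) = 2.
  L[1][0] = (-6) / L[0][0] = -3.
Step 2: L[1][1] = √(1) = 1.

L[1][0] = -3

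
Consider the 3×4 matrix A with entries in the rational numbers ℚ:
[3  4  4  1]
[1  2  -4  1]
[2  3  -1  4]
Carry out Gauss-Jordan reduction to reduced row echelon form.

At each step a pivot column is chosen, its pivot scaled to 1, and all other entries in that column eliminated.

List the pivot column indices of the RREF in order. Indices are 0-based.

pivot columns: 0, 1, 2

step 1: normalize row 0 (÷3) = (1, 4/3, 4/3, 1/3)
  row 1: subtract 1×row0 = (0, 2/3, -16/3, 2/3)
  row 2: subtract 2×row0 = (0, 1/3, -11/3, 10/3)
step 2: normalize row 1 (÷2/3) = (0, 1, -8, 1)
  row 0: subtract 4/3×row1 = (1, 0, 12, -1)
  row 2: subtract 1/3×row1 = (0, 0, -1, 3)
step 3: normalize row 2 (÷-1) = (0, 0, 1, -3)
  row 0: subtract 12×row2 = (1, 0, 0, 35)
  row 1: subtract -8×row2 = (0, 1, 0, -23)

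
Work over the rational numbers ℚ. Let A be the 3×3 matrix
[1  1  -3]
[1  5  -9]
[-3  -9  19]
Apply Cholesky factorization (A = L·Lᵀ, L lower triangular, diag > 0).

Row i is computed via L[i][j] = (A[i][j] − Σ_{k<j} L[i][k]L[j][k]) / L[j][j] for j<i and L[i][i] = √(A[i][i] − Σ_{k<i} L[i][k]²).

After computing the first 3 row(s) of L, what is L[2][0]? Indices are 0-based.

L[2][0] = -3

Step 1: L[0][0] = √(1) = 1.
  L[1][0] = (1) / L[0][0] = 1.
Step 2: L[1][1] = √(4) = 2.
  L[2][0] = (-3) / L[0][0] = -3.
  L[2][1] = (-6) / L[1][1] = -3.
Step 3: L[2][2] = √(1) = 1.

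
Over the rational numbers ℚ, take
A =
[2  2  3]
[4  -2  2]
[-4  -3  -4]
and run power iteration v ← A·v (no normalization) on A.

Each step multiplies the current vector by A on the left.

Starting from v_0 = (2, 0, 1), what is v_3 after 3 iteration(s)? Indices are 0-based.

v_0 = (2, 0, 1).
v_1 = A·v_0 = (7, 10, -12).
v_2 = A·v_1 = (-2, -16, -10).
v_3 = A·v_2 = (-66, 4, 96).

v_3 = (-66, 4, 96)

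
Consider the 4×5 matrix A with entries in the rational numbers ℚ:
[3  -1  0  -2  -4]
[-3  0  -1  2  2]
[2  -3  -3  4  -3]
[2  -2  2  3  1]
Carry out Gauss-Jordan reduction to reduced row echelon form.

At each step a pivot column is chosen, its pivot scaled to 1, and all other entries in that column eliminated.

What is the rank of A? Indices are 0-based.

rank = 4

pivot(0,0)=3: scale R0 → (1, -1/3, 0, -2/3, -4/3)
  clear (1,0): R1 −= (-3)R0 → (0, -1, -1, 0, -2)
  clear (2,0): R2 −= (2)R0 → (0, -7/3, -3, 16/3, -1/3)
  clear (3,0): R3 −= (2)R0 → (0, -4/3, 2, 13/3, 11/3)
pivot(1,1)=-1: scale R1 → (0, 1, 1, 0, 2)
  clear (0,1): R0 −= (-1/3)R1 → (1, 0, 1/3, -2/3, -2/3)
  clear (2,1): R2 −= (-7/3)R1 → (0, 0, -2/3, 16/3, 13/3)
  clear (3,1): R3 −= (-4/3)R1 → (0, 0, 10/3, 13/3, 19/3)
pivot(2,2)=-2/3: scale R2 → (0, 0, 1, -8, -13/2)
  clear (0,2): R0 −= (1/3)R2 → (1, 0, 0, 2, 3/2)
  clear (1,2): R1 −= (1)R2 → (0, 1, 0, 8, 17/2)
  clear (3,2): R3 −= (10/3)R2 → (0, 0, 0, 31, 28)
pivot(3,3)=31: scale R3 → (0, 0, 0, 1, 28/31)
  clear (0,3): R0 −= (2)R3 → (1, 0, 0, 0, -19/62)
  clear (1,3): R1 −= (8)R3 → (0, 1, 0, 0, 79/62)
  clear (2,3): R2 −= (-8)R3 → (0, 0, 1, 0, 45/62)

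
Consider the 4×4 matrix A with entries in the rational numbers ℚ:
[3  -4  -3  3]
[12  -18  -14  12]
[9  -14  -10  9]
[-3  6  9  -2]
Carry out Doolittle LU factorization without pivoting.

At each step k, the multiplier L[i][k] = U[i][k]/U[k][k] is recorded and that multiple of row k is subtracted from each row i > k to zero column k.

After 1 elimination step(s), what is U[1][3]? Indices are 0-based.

[col 0] pivot 3
  R1 -= 4*R0 → (0, -2, -2, 0)  (L[1][0] := 4)
  R2 -= 3*R0 → (0, -2, -1, 0)  (L[2][0] := 3)
  R3 -= -1*R0 → (0, 2, 6, 1)  (L[3][0] := -1)

U[1][3] = 0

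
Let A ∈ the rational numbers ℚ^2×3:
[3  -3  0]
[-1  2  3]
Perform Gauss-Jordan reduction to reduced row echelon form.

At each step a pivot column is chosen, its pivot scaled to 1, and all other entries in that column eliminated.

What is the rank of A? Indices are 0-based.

[1] R0 /= 3  ⇒  (1, -1, 0)
     R1 -= -1·R0  ⇒  (0, 1, 3)
[2] R1 /= 1  ⇒  (0, 1, 3)
     R0 -= -1·R1  ⇒  (1, 0, 3)

rank = 2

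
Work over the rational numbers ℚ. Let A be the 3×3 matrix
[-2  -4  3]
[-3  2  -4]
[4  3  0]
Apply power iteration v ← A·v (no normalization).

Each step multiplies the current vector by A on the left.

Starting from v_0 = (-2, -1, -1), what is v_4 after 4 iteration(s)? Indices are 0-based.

v_0 = (-2, -1, -1).
v_1 = A·v_0 = (5, 8, -11).
v_2 = A·v_1 = (-75, 45, 44).
v_3 = A·v_2 = (102, 139, -165).
v_4 = A·v_3 = (-1255, 632, 825).

v_4 = (-1255, 632, 825)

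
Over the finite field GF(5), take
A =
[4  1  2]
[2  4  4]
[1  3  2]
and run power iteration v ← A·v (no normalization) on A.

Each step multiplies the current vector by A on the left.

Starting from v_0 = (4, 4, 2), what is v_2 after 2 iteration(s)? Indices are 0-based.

v_2 = (3, 1, 0)

v_0 = (4, 4, 2).
v_1 = A·v_0 = (4, 2, 0).
v_2 = A·v_1 = (3, 1, 0).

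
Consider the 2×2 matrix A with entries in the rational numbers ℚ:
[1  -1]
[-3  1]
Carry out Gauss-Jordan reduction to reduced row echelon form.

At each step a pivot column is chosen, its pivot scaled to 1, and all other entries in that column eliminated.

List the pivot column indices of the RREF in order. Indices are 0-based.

step 1: normalize row 0 (÷1) = (1, -1)
  row 1: subtract -3×row0 = (0, -2)
step 2: normalize row 1 (÷-2) = (0, 1)
  row 0: subtract -1×row1 = (1, 0)

pivot columns: 0, 1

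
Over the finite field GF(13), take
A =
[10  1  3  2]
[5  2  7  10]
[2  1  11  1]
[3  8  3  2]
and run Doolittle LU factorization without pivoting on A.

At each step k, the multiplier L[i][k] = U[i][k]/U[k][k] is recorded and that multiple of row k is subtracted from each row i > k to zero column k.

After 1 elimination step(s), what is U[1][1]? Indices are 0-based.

[col 0] pivot 10
  R1 -= 7*R0 → (0, 8, 12, 9)  (L[1][0] := 7)
  R2 -= 8*R0 → (0, 6, 0, 11)  (L[2][0] := 8)
  R3 -= 12*R0 → (0, 9, 6, 4)  (L[3][0] := 12)

U[1][1] = 8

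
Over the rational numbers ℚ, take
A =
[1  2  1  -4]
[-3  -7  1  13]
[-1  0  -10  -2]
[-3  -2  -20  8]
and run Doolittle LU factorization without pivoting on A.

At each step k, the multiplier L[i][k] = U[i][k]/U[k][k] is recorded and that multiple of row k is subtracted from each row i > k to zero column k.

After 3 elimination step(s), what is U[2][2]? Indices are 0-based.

U[2][2] = -1

Step 1: pivot at (0,0) is 1.
  row1 ← row1 − (-3)·row0  ⇒  L[1][0]=-3, U row1=(0, -1, 4, 1)
  row2 ← row2 − (-1)·row0  ⇒  L[2][0]=-1, U row2=(0, 2, -9, -6)
  row3 ← row3 − (-3)·row0  ⇒  L[3][0]=-3, U row3=(0, 4, -17, -4)
Step 2: pivot at (1,1) is -1.
  row2 ← row2 − (-2)·row1  ⇒  L[2][1]=-2, U row2=(0, 0, -1, -4)
  row3 ← row3 − (-4)·row1  ⇒  L[3][1]=-4, U row3=(0, 0, -1, 0)
Step 3: pivot at (2,2) is -1.
  row3 ← row3 − (1)·row2  ⇒  L[3][2]=1, U row3=(0, 0, 0, 4)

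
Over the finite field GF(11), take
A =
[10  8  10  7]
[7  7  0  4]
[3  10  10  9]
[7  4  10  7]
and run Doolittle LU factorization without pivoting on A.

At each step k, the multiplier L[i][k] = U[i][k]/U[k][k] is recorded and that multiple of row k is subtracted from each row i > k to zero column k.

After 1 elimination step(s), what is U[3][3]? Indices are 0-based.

U[3][3] = 1

[col 0] pivot 10
  R1 -= 4*R0 → (0, 8, 4, 9)  (L[1][0] := 4)
  R2 -= 8*R0 → (0, 1, 7, 8)  (L[2][0] := 8)
  R3 -= 4*R0 → (0, 5, 3, 1)  (L[3][0] := 4)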